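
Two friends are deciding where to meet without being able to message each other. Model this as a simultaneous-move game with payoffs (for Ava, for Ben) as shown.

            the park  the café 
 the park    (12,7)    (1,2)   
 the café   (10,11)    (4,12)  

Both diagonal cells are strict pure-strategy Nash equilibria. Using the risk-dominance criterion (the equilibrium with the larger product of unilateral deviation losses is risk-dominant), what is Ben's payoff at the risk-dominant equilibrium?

At both the park: Ava loses 12 − 10 = 2 by deviating; Ben loses 7 − 2 = 5. Product = 2·5 = 10.
At both the café: Ava loses 4 − 1 = 3 by deviating; Ben loses 12 − 11 = 1. Product = 3·1 = 3.
10 > 3, so both the park is risk-dominant. Ben's payoff there is 7.

7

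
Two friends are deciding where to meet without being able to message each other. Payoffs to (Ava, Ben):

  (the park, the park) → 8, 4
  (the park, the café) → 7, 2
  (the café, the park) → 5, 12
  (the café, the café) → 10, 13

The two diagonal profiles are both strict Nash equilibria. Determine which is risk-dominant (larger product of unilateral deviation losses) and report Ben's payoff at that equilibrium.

At both the park: Ava loses 8 − 5 = 3 by deviating; Ben loses 4 − 2 = 2. Product = 3·2 = 6.
At both the café: Ava loses 10 − 7 = 3 by deviating; Ben loses 13 − 12 = 1. Product = 3·1 = 3.
6 > 3, so both the park is risk-dominant. Ben's payoff there is 4.

4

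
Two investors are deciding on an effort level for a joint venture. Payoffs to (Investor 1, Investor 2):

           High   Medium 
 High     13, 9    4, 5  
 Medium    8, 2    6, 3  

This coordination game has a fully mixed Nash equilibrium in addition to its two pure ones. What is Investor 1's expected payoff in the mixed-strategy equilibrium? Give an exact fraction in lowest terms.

Investor 2 mixes with probability q on High, chosen so Investor 1 is indifferent: 13q + 4(1−q) = 8q + 6(1−q) gives q = 2/7.
Investor 1's expected payoff (from either row, since indifferent) is 13·2/7 + 4·5/7 = 46/7.

46/7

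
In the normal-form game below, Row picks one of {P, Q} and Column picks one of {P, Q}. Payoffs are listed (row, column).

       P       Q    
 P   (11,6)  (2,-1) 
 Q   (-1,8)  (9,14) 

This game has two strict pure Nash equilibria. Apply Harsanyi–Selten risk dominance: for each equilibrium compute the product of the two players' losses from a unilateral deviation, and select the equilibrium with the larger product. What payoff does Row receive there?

At both P: Row loses 11 − (-1) = 12 by deviating; Column loses 6 − (-1) = 7. Product = 12·7 = 84.
At both Q: Row loses 9 − 2 = 7 by deviating; Column loses 14 − 8 = 6. Product = 7·6 = 42.
84 > 42, so both P is risk-dominant. Row's payoff there is 11.

11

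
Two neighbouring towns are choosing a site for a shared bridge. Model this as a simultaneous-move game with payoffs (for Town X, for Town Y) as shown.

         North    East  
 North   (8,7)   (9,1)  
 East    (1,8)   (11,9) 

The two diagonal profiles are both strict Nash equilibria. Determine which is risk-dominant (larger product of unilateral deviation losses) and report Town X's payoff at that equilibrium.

At both North: Town X loses 8 − 1 = 7 by deviating; Town Y loses 7 − 1 = 6. Product = 7·6 = 42.
At both East: Town X loses 11 − 9 = 2 by deviating; Town Y loses 9 − 8 = 1. Product = 2·1 = 2.
42 > 2, so both North is risk-dominant. Town X's payoff there is 8.

8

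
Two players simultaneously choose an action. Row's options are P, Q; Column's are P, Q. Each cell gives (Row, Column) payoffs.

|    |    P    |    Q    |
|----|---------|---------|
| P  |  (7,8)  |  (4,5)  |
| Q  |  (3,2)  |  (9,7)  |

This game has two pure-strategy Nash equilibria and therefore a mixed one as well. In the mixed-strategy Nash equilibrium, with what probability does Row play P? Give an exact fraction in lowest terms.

5/8

Row's mix p on P must make Column indifferent between P and Q.
Column's payoff from P: 8p + 2(1−p). From Q: 5p + 7(1−p).
Set equal: 3p = 5(1−p) → p = 5/8.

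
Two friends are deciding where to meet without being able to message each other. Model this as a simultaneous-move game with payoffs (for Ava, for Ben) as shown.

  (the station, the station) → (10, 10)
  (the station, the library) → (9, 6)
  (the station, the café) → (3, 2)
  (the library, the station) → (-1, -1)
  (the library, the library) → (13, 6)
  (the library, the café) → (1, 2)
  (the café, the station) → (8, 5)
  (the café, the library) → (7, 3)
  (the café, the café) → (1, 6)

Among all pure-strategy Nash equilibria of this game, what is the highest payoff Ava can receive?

13

Both the station is a pure NE (Ava: 10 ≥ 8; Ben: 10 ≥ 6). Ava gets 10.
Both the library is a pure NE (Ava: 13 ≥ 9; Ben: 6 ≥ 2). Ava gets 13.
Every other cell has a profitable deviation for at least one player. Highest of {10, 13} is 13.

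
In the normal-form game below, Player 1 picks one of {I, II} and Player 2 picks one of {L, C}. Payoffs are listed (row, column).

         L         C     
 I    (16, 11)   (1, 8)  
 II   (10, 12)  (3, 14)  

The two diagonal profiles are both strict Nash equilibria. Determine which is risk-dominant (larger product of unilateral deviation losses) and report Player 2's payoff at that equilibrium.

At (I, L): Player 1 loses 16 − 10 = 6 by deviating; Player 2 loses 11 − 8 = 3. Product = 6·3 = 18.
At (II, C): Player 1 loses 3 − 1 = 2 by deviating; Player 2 loses 14 − 12 = 2. Product = 2·2 = 4.
18 > 4, so (I, L) is risk-dominant. Player 2's payoff there is 11.

11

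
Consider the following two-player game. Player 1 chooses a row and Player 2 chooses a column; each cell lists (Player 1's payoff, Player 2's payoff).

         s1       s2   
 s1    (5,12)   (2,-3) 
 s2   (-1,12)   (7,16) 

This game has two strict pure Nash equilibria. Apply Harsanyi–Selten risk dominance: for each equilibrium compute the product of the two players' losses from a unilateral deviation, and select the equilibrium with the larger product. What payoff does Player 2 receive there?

12

At both s1: Player 1 loses 5 − (-1) = 6 by deviating; Player 2 loses 12 − (-3) = 15. Product = 6·15 = 90.
At both s2: Player 1 loses 7 − 2 = 5 by deviating; Player 2 loses 16 − 12 = 4. Product = 5·4 = 20.
90 > 20, so both s1 is risk-dominant. Player 2's payoff there is 12.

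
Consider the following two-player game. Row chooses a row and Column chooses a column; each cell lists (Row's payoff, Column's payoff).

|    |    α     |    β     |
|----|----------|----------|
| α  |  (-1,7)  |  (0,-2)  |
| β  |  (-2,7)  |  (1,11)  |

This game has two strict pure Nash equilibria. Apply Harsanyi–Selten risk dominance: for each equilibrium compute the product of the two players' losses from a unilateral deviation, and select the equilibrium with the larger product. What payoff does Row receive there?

-1

At both α: Row loses -1 − (-2) = 1 by deviating; Column loses 7 − (-2) = 9. Product = 1·9 = 9.
At both β: Row loses 1 − 0 = 1 by deviating; Column loses 11 − 7 = 4. Product = 1·4 = 4.
9 > 4, so both α is risk-dominant. Row's payoff there is -1.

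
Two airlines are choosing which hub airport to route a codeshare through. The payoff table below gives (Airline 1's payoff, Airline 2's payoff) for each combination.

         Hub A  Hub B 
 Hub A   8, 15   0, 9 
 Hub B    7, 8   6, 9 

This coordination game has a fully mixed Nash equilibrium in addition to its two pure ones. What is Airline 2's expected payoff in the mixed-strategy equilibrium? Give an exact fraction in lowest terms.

9

Airline 1 mixes with probability p on Hub A, chosen so Airline 2 is indifferent: 15p + 8(1−p) = 9p + 9(1−p) gives p = 1/7.
Airline 2's expected payoff is 15·1/7 + 8·6/7 = 9.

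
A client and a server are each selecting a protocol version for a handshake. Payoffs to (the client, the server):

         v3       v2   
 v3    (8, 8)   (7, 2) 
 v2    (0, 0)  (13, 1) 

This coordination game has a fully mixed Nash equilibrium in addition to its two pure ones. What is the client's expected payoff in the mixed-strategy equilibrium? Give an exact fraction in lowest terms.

52/7

The server mixes with probability q on v3, chosen so the client is indifferent: 8q + 7(1−q) = 0q + 13(1−q) gives q = 3/7.
The client's expected payoff (from either row, since indifferent) is 8·3/7 + 7·4/7 = 52/7.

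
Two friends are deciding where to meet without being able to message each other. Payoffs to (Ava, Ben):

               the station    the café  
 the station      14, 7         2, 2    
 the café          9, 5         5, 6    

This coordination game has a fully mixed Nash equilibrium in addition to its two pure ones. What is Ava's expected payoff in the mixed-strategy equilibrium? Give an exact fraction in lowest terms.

13/2

Ben mixes with probability q on the station, chosen so Ava is indifferent: 14q + 2(1−q) = 9q + 5(1−q) gives q = 3/8.
Ava's expected payoff (from either row, since indifferent) is 14·3/8 + 2·5/8 = 13/2.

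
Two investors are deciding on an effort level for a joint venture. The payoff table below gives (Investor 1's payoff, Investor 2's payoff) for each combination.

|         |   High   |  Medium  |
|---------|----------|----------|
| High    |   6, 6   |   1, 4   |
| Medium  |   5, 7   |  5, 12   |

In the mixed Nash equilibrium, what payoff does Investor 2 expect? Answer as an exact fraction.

44/7

Investor 1 mixes with probability p on High, chosen so Investor 2 is indifferent: 6p + 7(1−p) = 4p + 12(1−p) gives p = 5/7.
Investor 2's expected payoff is 6·5/7 + 7·2/7 = 44/7.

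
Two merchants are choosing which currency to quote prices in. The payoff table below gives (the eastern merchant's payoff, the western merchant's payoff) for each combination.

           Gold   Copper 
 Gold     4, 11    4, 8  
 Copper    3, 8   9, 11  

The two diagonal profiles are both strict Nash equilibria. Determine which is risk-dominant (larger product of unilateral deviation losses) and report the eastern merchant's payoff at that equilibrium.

At both Gold: the eastern merchant loses 4 − 3 = 1 by deviating; the western merchant loses 11 − 8 = 3. Product = 1·3 = 3.
At both Copper: the eastern merchant loses 9 − 4 = 5 by deviating; the western merchant loses 11 − 8 = 3. Product = 5·3 = 15.
15 > 3, so both Copper is risk-dominant. The eastern merchant's payoff there is 9.

9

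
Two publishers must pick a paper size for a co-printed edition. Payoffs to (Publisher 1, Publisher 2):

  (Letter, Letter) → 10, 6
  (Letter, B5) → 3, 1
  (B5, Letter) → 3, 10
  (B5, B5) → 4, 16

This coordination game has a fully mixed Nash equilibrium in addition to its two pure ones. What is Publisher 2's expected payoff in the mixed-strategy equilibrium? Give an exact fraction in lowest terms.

86/11

Publisher 1 mixes with probability p on Letter, chosen so Publisher 2 is indifferent: 6p + 10(1−p) = 1p + 16(1−p) gives p = 6/11.
Publisher 2's expected payoff is 6·6/11 + 10·5/11 = 86/11.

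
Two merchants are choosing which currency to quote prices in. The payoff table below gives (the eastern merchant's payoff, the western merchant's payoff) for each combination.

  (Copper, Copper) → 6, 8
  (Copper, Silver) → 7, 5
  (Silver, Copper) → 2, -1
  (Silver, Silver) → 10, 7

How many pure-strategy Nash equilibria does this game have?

Both Copper: the eastern merchant gets 6 (best alternative 2); the western merchant gets 8 (best alternative 5). Neither deviates — NE.
Both Silver: the eastern merchant gets 10 (best alternative 7); the western merchant gets 7 (best alternative -1). Neither deviates — NE.
(Silver, Copper) is not a NE: the eastern merchant would switch to Copper (6 > 2).
No other cell survives both best-response checks, so there are 2 pure NE.

2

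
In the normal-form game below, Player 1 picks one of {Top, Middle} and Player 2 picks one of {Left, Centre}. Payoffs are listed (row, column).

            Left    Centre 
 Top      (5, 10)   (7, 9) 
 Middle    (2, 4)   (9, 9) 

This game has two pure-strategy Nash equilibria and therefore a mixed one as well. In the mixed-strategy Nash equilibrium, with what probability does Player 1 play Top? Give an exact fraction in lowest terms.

5/6

Player 1's mix p on Top must make Player 2 indifferent between Left and Centre.
Player 2's payoff from Left: 10p + 4(1−p). From Centre: 9p + 9(1−p).
Set equal: 1p = 5(1−p) → p = 5/6.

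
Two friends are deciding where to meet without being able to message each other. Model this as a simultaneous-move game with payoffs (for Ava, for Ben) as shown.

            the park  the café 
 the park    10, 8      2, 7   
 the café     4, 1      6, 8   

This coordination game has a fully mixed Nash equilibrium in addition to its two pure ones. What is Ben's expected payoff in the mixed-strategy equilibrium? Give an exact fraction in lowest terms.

Ava mixes with probability p on the park, chosen so Ben is indifferent: 8p + 1(1−p) = 7p + 8(1−p) gives p = 7/8.
Ben's expected payoff is 8·7/8 + 1·1/8 = 57/8.

57/8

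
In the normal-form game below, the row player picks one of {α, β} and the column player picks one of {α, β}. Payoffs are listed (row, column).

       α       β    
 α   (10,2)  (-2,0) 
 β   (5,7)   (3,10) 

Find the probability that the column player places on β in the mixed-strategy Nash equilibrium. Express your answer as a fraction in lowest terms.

1/2

The column player's mix q on α must make the row player indifferent between α and β.
The row player's payoff from α: 10q + (-2)(1−q). From β: 5q + 3(1−q).
Set equal: 5q = 5(1−q) → q = 5/10 = 1/2.
Probability on β is 1 − 1/2 = 1/2.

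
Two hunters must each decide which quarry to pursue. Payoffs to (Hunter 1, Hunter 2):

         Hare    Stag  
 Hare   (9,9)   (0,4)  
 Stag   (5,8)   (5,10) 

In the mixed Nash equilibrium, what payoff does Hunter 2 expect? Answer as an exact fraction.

58/7

Hunter 1 mixes with probability p on Hare, chosen so Hunter 2 is indifferent: 9p + 8(1−p) = 4p + 10(1−p) gives p = 2/7.
Hunter 2's expected payoff is 9·2/7 + 8·5/7 = 58/7.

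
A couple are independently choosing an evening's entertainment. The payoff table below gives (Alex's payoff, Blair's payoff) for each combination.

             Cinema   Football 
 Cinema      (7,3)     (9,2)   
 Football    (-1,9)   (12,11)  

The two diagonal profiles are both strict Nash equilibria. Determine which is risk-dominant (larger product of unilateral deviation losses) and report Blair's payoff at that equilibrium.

3

At both Cinema: Alex loses 7 − (-1) = 8 by deviating; Blair loses 3 − 2 = 1. Product = 8·1 = 8.
At both Football: Alex loses 12 − 9 = 3 by deviating; Blair loses 11 − 9 = 2. Product = 3·2 = 6.
8 > 6, so both Cinema is risk-dominant. Blair's payoff there is 3.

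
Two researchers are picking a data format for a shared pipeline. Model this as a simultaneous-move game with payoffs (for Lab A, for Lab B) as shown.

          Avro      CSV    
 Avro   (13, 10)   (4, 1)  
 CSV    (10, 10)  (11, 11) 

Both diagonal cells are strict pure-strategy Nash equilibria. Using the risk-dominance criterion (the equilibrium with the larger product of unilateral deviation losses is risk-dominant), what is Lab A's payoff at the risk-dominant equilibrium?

13

At both Avro: Lab A loses 13 − 10 = 3 by deviating; Lab B loses 10 − 1 = 9. Product = 3·9 = 27.
At both CSV: Lab A loses 11 − 4 = 7 by deviating; Lab B loses 11 − 10 = 1. Product = 7·1 = 7.
27 > 7, so both Avro is risk-dominant. Lab A's payoff there is 13.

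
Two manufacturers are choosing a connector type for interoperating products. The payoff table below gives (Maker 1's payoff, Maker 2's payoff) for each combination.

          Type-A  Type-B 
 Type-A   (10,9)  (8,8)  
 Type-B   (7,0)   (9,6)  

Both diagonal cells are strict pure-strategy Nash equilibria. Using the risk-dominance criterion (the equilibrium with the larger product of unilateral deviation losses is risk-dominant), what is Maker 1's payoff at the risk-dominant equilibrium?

At both Type-A: Maker 1 loses 10 − 7 = 3 by deviating; Maker 2 loses 9 − 8 = 1. Product = 3·1 = 3.
At both Type-B: Maker 1 loses 9 − 8 = 1 by deviating; Maker 2 loses 6 − 0 = 6. Product = 1·6 = 6.
6 > 3, so both Type-B is risk-dominant. Maker 1's payoff there is 9.

9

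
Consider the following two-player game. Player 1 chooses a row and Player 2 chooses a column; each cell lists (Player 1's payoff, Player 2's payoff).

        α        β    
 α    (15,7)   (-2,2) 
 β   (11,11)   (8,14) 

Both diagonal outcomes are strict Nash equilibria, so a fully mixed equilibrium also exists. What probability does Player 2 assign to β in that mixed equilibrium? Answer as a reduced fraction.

2/7

Player 2's mix q on α must make Player 1 indifferent between α and β.
Player 1's payoff from α: 15q + (-2)(1−q). From β: 11q + 8(1−q).
Set equal: 4q = 10(1−q) → q = 10/14 = 5/7.
Probability on β is 1 − 5/7 = 2/7.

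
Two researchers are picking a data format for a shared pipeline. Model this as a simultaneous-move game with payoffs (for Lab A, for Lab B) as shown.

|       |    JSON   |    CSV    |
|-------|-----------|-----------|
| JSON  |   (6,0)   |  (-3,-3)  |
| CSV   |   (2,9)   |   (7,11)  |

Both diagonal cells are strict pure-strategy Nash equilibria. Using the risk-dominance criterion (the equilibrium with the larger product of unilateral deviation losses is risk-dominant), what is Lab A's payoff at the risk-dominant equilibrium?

7

At both JSON: Lab A loses 6 − 2 = 4 by deviating; Lab B loses 0 − (-3) = 3. Product = 4·3 = 12.
At both CSV: Lab A loses 7 − (-3) = 10 by deviating; Lab B loses 11 − 9 = 2. Product = 10·2 = 20.
20 > 12, so both CSV is risk-dominant. Lab A's payoff there is 7.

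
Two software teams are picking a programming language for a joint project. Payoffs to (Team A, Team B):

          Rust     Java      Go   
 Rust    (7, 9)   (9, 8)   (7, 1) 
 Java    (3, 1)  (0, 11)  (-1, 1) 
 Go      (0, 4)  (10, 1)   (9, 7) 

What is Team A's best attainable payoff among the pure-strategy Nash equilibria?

Both Rust is a pure NE (Team A: 7 ≥ 3; Team B: 9 ≥ 8). Team A gets 7.
Both Go is a pure NE (Team A: 9 ≥ 7; Team B: 7 ≥ 4). Team A gets 9.
Every other cell has a profitable deviation for at least one player. Highest of {7, 9} is 9.

9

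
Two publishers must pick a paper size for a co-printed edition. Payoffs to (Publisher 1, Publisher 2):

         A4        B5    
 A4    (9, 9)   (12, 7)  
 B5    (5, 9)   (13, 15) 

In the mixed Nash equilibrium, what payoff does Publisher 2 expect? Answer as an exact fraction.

Publisher 1 mixes with probability p on A4, chosen so Publisher 2 is indifferent: 9p + 9(1−p) = 7p + 15(1−p) gives p = 3/4.
Publisher 2's expected payoff is 9·3/4 + 9·1/4 = 9.

9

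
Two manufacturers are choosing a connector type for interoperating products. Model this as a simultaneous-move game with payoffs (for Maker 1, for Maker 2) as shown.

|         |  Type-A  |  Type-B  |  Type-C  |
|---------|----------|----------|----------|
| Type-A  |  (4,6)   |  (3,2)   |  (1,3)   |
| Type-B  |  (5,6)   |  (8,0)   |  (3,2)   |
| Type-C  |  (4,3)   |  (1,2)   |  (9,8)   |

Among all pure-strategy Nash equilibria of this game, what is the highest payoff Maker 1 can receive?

9

(Type-B, Type-A) is a pure NE (Maker 1: 5 ≥ 4; Maker 2: 6 ≥ 2). Maker 1 gets 5.
Both Type-C is a pure NE (Maker 1: 9 ≥ 3; Maker 2: 8 ≥ 3). Maker 1 gets 9.
Every other cell has a profitable deviation for at least one player. Highest of {5, 9} is 9.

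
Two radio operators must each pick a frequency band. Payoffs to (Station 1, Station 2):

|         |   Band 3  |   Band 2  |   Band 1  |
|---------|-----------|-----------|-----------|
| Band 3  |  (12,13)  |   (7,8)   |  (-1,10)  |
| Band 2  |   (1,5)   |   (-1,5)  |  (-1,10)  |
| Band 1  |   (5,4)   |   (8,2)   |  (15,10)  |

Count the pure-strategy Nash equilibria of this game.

Both Band 3: Station 1 gets 12 (best alternative 5); Station 2 gets 13 (best alternative 10). Neither deviates — NE.
Both Band 1: Station 1 gets 15 (best alternative -1); Station 2 gets 10 (best alternative 4). Neither deviates — NE.
Both Band 2 is not a NE: Station 1 would switch to Band 1 (8 > -1).
No other cell survives both best-response checks, so there are 2 pure NE.

2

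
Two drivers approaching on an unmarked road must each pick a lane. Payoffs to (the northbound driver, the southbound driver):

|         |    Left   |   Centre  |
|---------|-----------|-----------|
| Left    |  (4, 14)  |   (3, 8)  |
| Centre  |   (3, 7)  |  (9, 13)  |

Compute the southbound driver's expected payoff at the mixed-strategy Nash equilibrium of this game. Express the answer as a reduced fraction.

21/2

The northbound driver mixes with probability p on Left, chosen so the southbound driver is indifferent: 14p + 7(1−p) = 8p + 13(1−p) gives p = 1/2.
The southbound driver's expected payoff is 14·1/2 + 7·1/2 = 21/2.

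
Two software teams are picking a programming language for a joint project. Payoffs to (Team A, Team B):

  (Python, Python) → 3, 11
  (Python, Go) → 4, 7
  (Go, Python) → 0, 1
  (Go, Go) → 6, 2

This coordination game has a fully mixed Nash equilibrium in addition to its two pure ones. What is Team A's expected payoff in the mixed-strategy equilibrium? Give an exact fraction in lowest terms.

18/5

Team B mixes with probability q on Python, chosen so Team A is indifferent: 3q + 4(1−q) = 0q + 6(1−q) gives q = 2/5.
Team A's expected payoff (from either row, since indifferent) is 3·2/5 + 4·3/5 = 18/5.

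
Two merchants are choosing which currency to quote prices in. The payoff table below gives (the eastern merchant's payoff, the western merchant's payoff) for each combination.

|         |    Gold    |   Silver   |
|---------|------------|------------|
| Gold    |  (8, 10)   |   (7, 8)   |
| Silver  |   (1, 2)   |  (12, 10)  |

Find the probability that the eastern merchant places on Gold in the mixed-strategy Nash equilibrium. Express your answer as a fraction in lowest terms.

4/5

The eastern merchant's mix p on Gold must make the western merchant indifferent between Gold and Silver.
The western merchant's payoff from Gold: 10p + 2(1−p). From Silver: 8p + 10(1−p).
Set equal: 2p = 8(1−p) → p = 8/10 = 4/5.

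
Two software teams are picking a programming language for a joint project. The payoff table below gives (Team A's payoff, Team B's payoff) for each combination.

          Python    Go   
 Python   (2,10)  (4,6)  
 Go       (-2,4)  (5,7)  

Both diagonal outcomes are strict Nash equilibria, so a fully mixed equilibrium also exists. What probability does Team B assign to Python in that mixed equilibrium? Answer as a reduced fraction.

1/5

Team B's mix q on Python must make Team A indifferent between Python and Go.
Team A's payoff from Python: 2q + 4(1−q). From Go: (-2)q + 5(1−q).
Set equal: 4q = 1(1−q) → q = 1/5.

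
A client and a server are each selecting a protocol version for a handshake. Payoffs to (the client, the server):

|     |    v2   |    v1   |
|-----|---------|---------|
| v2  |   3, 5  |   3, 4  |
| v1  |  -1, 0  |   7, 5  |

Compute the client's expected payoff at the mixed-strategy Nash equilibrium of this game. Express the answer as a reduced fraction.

3

The server mixes with probability q on v2, chosen so the client is indifferent: 3q + 3(1−q) = (-1)q + 7(1−q) gives q = 1/2.
The client's expected payoff (from either row, since indifferent) is 3·1/2 + 3·1/2 = 3.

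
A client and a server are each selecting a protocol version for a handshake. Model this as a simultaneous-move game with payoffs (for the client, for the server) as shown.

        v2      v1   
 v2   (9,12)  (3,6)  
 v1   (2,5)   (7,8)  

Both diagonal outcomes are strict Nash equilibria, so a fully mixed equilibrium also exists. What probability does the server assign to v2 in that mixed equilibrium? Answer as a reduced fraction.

The server's mix q on v2 must make the client indifferent between v2 and v1.
The client's payoff from v2: 9q + 3(1−q). From v1: 2q + 7(1−q).
Set equal: 7q = 4(1−q) → q = 4/11.

4/11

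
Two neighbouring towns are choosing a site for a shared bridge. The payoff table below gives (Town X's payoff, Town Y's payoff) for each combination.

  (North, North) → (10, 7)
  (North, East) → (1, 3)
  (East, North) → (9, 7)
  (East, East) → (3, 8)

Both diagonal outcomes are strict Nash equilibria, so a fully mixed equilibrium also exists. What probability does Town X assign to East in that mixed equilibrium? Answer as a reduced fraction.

4/5

Town X's mix p on North must make Town Y indifferent between North and East.
Town Y's payoff from North: 7p + 7(1−p). From East: 3p + 8(1−p).
Set equal: 4p = 1(1−p) → p = 1/5.
Probability on East is 1 − 1/5 = 4/5.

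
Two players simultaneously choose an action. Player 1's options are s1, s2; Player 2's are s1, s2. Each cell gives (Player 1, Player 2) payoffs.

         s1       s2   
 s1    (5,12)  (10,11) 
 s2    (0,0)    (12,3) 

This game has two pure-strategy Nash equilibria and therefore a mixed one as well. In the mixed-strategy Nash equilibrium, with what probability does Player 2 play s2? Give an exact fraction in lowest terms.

Player 2's mix q on s1 must make Player 1 indifferent between s1 and s2.
Player 1's payoff from s1: 5q + 10(1−q). From s2: 0q + 12(1−q).
Set equal: 5q = 2(1−q) → q = 2/7.
Probability on s2 is 1 − 2/7 = 5/7.

5/7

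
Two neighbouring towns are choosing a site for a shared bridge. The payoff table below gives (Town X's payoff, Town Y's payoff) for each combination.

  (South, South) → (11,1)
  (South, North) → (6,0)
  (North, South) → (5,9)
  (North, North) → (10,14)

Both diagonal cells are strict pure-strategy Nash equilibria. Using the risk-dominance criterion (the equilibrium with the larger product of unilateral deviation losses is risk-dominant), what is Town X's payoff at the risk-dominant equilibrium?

At both South: Town X loses 11 − 5 = 6 by deviating; Town Y loses 1 − 0 = 1. Product = 6·1 = 6.
At both North: Town X loses 10 − 6 = 4 by deviating; Town Y loses 14 − 9 = 5. Product = 4·5 = 20.
20 > 6, so both North is risk-dominant. Town X's payoff there is 10.

10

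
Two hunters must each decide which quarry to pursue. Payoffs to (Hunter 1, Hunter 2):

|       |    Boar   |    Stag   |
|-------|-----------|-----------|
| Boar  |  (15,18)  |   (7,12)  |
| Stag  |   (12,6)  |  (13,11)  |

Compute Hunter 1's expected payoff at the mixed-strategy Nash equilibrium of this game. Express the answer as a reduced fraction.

Hunter 2 mixes with probability q on Boar, chosen so Hunter 1 is indifferent: 15q + 7(1−q) = 12q + 13(1−q) gives q = 2/3.
Hunter 1's expected payoff (from either row, since indifferent) is 15·2/3 + 7·1/3 = 37/3.

37/3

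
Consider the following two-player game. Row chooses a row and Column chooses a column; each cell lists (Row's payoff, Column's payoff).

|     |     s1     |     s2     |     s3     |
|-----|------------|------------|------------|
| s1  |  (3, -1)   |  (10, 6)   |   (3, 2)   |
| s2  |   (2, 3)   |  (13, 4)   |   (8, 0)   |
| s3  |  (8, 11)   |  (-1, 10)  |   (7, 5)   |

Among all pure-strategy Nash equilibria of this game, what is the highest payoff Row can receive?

13

Both s2 is a pure NE (Row: 13 ≥ 10; Column: 4 ≥ 3). Row gets 13.
(s3, s1) is a pure NE (Row: 8 ≥ 3; Column: 11 ≥ 10). Row gets 8.
Every other cell has a profitable deviation for at least one player. Highest of {13, 8} is 13.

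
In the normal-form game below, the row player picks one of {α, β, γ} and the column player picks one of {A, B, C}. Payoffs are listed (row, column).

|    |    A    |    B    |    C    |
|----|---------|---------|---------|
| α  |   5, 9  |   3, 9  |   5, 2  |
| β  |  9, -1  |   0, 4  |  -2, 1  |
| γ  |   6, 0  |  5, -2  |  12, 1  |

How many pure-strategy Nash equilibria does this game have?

1

(γ, C): the row player gets 12 (best alternative 5); the column player gets 1 (best alternative 0). Neither deviates — NE.
(β, B) is not a NE: the row player would switch to γ (5 > 0).
No other cell survives both best-response checks, so there is 1 pure NE.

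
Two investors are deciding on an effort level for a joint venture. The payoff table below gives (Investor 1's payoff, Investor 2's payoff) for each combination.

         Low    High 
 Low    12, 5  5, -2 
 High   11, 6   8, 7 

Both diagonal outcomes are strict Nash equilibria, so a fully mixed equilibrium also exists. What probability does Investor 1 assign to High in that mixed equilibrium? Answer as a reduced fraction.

7/8

Investor 1's mix p on Low must make Investor 2 indifferent between Low and High.
Investor 2's payoff from Low: 5p + 6(1−p). From High: (-2)p + 7(1−p).
Set equal: 7p = 1(1−p) → p = 1/8.
Probability on High is 1 − 1/8 = 7/8.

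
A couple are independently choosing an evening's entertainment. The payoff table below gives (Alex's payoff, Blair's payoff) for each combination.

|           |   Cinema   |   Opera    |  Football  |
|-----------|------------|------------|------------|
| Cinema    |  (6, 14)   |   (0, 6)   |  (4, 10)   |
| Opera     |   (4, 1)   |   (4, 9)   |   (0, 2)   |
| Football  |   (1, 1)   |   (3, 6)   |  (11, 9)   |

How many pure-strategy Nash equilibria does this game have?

3

Both Cinema: Alex gets 6 (best alternative 4); Blair gets 14 (best alternative 10). Neither deviates — NE.
Both Opera: Alex gets 4 (best alternative 3); Blair gets 9 (best alternative 2). Neither deviates — NE.
Both Football: Alex gets 11 (best alternative 4); Blair gets 9 (best alternative 6). Neither deviates — NE.
(Cinema, Football) is not a NE: Alex would switch to Football (11 > 4).
No other cell survives both best-response checks, so there are 3 pure NE.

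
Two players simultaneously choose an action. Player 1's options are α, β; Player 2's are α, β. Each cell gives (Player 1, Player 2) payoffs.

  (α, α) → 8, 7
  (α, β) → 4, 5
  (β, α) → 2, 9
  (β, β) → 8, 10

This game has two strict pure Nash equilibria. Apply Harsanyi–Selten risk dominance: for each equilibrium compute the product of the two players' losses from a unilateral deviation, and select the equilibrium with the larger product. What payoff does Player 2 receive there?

At both α: Player 1 loses 8 − 2 = 6 by deviating; Player 2 loses 7 − 5 = 2. Product = 6·2 = 12.
At both β: Player 1 loses 8 − 4 = 4 by deviating; Player 2 loses 10 − 9 = 1. Product = 4·1 = 4.
12 > 4, so both α is risk-dominant. Player 2's payoff there is 7.

7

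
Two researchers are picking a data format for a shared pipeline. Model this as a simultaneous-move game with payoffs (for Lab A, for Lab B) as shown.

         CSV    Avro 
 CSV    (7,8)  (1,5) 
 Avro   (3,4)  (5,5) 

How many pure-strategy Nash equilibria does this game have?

2

Both CSV: Lab A gets 7 (best alternative 3); Lab B gets 8 (best alternative 5). Neither deviates — NE.
Both Avro: Lab A gets 5 (best alternative 1); Lab B gets 5 (best alternative 4). Neither deviates — NE.
(CSV, Avro) is not a NE: Lab A would switch to Avro (5 > 1).
No other cell survives both best-response checks, so there are 2 pure NE.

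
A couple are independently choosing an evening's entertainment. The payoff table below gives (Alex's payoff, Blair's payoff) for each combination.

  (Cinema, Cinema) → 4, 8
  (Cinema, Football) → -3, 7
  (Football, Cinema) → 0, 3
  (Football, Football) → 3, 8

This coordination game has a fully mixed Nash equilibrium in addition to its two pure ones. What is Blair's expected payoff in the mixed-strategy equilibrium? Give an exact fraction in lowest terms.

Alex mixes with probability p on Cinema, chosen so Blair is indifferent: 8p + 3(1−p) = 7p + 8(1−p) gives p = 5/6.
Blair's expected payoff is 8·5/6 + 3·1/6 = 43/6.

43/6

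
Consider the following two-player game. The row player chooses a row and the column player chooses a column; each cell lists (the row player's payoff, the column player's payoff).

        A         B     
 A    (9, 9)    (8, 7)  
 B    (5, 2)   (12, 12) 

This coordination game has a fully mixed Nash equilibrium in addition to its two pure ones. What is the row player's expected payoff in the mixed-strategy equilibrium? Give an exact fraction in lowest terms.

17/2

The column player mixes with probability q on A, chosen so the row player is indifferent: 9q + 8(1−q) = 5q + 12(1−q) gives q = 1/2.
The row player's expected payoff (from either row, since indifferent) is 9·1/2 + 8·1/2 = 17/2.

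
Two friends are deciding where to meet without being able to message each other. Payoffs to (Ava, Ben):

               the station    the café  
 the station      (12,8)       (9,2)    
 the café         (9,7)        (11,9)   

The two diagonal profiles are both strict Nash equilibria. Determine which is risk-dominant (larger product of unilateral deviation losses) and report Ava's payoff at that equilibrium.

At both the station: Ava loses 12 − 9 = 3 by deviating; Ben loses 8 − 2 = 6. Product = 3·6 = 18.
At both the café: Ava loses 11 − 9 = 2 by deviating; Ben loses 9 − 7 = 2. Product = 2·2 = 4.
18 > 4, so both the station is risk-dominant. Ava's payoff there is 12.

12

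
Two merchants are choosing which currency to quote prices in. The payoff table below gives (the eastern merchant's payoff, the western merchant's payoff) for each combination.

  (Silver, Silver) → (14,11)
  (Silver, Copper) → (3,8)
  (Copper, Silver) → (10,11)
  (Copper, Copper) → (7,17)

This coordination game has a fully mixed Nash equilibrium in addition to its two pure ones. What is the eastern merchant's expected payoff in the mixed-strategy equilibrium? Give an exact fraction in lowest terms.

The western merchant mixes with probability q on Silver, chosen so the eastern merchant is indifferent: 14q + 3(1−q) = 10q + 7(1−q) gives q = 1/2.
The eastern merchant's expected payoff (from either row, since indifferent) is 14·1/2 + 3·1/2 = 17/2.

17/2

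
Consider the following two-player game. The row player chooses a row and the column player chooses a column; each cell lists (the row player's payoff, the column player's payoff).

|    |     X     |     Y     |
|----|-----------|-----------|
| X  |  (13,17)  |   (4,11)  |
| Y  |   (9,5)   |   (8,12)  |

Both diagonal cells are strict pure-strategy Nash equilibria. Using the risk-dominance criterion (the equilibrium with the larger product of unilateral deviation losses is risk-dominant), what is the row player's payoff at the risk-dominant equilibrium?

At both X: the row player loses 13 − 9 = 4 by deviating; the column player loses 17 − 11 = 6. Product = 4·6 = 24.
At both Y: the row player loses 8 − 4 = 4 by deviating; the column player loses 12 − 5 = 7. Product = 4·7 = 28.
28 > 24, so both Y is risk-dominant. The row player's payoff there is 8.

8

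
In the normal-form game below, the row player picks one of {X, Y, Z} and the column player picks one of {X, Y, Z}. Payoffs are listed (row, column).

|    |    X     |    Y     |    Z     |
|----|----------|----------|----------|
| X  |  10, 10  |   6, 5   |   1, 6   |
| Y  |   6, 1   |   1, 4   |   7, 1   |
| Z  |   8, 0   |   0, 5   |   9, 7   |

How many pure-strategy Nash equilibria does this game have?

Both X: the row player gets 10 (best alternative 8); the column player gets 10 (best alternative 6). Neither deviates — NE.
Both Z: the row player gets 9 (best alternative 7); the column player gets 7 (best alternative 5). Neither deviates — NE.
Both Y is not a NE: the row player would switch to X (6 > 1).
No other cell survives both best-response checks, so there are 2 pure NE.

2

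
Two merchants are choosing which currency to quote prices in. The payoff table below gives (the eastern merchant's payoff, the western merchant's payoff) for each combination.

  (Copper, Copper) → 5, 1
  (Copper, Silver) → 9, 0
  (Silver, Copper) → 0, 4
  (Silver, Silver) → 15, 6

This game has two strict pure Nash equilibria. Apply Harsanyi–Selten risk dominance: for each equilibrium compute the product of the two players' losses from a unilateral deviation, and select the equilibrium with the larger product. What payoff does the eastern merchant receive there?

15

At both Copper: the eastern merchant loses 5 − 0 = 5 by deviating; the western merchant loses 1 − 0 = 1. Product = 5·1 = 5.
At both Silver: the eastern merchant loses 15 − 9 = 6 by deviating; the western merchant loses 6 − 4 = 2. Product = 6·2 = 12.
12 > 5, so both Silver is risk-dominant. The eastern merchant's payoff there is 15.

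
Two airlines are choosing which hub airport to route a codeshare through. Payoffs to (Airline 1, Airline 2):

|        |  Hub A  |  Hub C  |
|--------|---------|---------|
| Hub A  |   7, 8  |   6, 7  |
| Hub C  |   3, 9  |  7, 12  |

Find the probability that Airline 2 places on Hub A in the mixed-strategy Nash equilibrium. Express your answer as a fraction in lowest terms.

1/5

Airline 2's mix q on Hub A must make Airline 1 indifferent between Hub A and Hub C.
Airline 1's payoff from Hub A: 7q + 6(1−q). From Hub C: 3q + 7(1−q).
Set equal: 4q = 1(1−q) → q = 1/5.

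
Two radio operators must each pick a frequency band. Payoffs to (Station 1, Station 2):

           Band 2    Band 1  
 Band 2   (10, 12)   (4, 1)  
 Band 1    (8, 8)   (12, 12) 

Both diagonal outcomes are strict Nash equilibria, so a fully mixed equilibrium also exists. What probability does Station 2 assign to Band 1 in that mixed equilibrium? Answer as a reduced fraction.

Station 2's mix q on Band 2 must make Station 1 indifferent between Band 2 and Band 1.
Station 1's payoff from Band 2: 10q + 4(1−q). From Band 1: 8q + 12(1−q).
Set equal: 2q = 8(1−q) → q = 8/10 = 4/5.
Probability on Band 1 is 1 − 4/5 = 1/5.

1/5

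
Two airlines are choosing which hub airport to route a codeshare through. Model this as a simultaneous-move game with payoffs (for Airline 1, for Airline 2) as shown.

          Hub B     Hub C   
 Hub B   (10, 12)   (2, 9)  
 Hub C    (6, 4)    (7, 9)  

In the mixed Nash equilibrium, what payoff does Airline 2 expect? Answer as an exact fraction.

9

Airline 1 mixes with probability p on Hub B, chosen so Airline 2 is indifferent: 12p + 4(1−p) = 9p + 9(1−p) gives p = 5/8.
Airline 2's expected payoff is 12·5/8 + 4·3/8 = 9.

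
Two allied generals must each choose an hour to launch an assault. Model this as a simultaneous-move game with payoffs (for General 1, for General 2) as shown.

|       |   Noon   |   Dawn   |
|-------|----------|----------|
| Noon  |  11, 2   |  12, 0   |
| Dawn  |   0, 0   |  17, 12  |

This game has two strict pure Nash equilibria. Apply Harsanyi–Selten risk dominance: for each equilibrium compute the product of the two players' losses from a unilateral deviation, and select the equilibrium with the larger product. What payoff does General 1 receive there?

At both Noon: General 1 loses 11 − 0 = 11 by deviating; General 2 loses 2 − 0 = 2. Product = 11·2 = 22.
At both Dawn: General 1 loses 17 − 12 = 5 by deviating; General 2 loses 12 − 0 = 12. Product = 5·12 = 60.
60 > 22, so both Dawn is risk-dominant. General 1's payoff there is 17.

17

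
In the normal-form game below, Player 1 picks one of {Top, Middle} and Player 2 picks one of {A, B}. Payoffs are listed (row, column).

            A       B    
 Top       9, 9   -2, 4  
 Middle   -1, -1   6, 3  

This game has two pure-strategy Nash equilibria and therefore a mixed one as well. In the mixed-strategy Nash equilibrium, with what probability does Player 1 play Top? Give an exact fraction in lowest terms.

Player 1's mix p on Top must make Player 2 indifferent between A and B.
Player 2's payoff from A: 9p + (-1)(1−p). From B: 4p + 3(1−p).
Set equal: 5p = 4(1−p) → p = 4/9.

4/9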